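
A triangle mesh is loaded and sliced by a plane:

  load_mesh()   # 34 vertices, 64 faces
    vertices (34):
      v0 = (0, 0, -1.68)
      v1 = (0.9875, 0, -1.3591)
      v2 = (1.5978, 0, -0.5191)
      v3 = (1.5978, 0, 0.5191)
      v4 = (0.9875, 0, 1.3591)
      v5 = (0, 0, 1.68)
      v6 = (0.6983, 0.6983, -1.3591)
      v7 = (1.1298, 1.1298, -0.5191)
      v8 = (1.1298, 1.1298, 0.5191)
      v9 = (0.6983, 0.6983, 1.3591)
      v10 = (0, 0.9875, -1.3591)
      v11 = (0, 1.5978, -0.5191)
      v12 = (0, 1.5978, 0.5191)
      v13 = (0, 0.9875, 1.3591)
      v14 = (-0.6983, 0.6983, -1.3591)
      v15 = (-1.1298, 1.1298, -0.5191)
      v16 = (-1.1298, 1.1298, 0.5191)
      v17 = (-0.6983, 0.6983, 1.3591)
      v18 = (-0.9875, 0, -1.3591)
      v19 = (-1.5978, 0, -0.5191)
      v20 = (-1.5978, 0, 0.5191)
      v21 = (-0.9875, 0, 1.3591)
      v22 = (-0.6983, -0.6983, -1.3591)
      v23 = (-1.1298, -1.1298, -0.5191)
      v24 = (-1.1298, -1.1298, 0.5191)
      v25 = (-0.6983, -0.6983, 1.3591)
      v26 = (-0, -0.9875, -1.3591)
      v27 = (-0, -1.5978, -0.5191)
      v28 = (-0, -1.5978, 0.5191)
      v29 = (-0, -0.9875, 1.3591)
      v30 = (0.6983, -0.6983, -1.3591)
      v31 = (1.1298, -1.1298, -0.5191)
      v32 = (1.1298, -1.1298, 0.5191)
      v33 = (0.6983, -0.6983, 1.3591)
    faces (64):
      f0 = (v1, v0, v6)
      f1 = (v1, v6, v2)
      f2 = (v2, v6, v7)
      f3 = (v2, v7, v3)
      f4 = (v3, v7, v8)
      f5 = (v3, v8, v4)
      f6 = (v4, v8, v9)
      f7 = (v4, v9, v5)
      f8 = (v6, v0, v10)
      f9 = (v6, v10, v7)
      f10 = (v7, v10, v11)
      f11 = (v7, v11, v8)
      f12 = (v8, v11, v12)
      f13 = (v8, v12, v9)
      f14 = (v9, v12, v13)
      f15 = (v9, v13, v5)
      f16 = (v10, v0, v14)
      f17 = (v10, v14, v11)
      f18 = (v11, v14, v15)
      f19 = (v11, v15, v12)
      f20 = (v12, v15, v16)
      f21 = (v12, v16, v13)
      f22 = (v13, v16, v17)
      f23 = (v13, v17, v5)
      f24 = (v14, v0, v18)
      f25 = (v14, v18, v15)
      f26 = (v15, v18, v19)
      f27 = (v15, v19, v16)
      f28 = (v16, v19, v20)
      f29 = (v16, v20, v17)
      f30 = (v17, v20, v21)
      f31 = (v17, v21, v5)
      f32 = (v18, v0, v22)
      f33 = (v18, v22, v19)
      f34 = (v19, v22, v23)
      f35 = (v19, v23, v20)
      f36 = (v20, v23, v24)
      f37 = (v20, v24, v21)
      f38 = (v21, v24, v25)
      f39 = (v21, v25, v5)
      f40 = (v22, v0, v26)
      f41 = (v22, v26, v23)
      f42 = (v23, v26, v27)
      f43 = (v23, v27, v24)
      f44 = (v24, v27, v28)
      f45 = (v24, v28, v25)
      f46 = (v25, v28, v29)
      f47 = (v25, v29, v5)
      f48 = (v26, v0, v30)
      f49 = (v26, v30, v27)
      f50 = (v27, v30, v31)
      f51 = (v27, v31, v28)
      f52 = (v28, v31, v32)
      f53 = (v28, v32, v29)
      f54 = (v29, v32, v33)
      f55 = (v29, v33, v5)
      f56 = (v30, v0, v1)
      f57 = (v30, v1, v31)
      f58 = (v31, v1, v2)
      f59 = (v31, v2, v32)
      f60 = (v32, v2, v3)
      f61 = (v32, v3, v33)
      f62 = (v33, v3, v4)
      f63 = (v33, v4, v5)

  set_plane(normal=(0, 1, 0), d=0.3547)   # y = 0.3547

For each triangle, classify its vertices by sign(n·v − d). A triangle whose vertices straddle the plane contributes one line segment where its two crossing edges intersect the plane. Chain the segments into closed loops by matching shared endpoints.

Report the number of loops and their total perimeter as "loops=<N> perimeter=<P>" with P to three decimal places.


loops=1 perimeter=9.705

Straddling triangles (20 of 64):
  (v1,v0,v6) [--+] → (0.3547, 0.3547, -1.517)–(0.840601, 0.3547, -1.3591)  len=0.5109
  (v1,v6,v2) [-+-] → (0.840601, 0.3547, -1.3591)–(1.1409, 0.3547, -0.945776)  len=0.5109
  (v2,v6,v7) [-++] → (1.1409, 0.3547, -0.945776)–(1.45087, 0.3547, -0.5191)  len=0.5274
  (v2,v7,v3) [-+-] → (1.45087, 0.3547, -0.5191)–(1.45087, 0.3547, 0.193158)  len=0.7123
  (v3,v7,v8) [-++] → (1.45087, 0.3547, 0.193158)–(1.45087, 0.3547, 0.5191)  len=0.3259
  (v3,v8,v4) [-+-] → (1.45087, 0.3547, 0.5191)–(1.03217, 0.3547, 1.09538)  len=0.7123
  (v4,v8,v9) [-++] → (1.03217, 0.3547, 1.09538)–(0.840601, 0.3547, 1.3591)  len=0.3260
  (v4,v9,v5) [-+-] → (0.840601, 0.3547, 1.3591)–(0.3547, 0.3547, 1.517)  len=0.5109
  (v6,v0,v10) [+-+] → (0.3547, 0.3547, -1.517)–(0, 0.3547, -1.56474)  len=0.3579
  (v9,v13,v5) [++-] → (0, 0.3547, 1.56474)–(0.3547, 0.3547, 1.517)  len=0.3579
  (v10,v0,v14) [+-+] → (0, 0.3547, -1.56474)–(-0.3547, 0.3547, -1.517)  len=0.3579
  (v13,v17,v5) [++-] → (-0.3547, 0.3547, 1.517)–(0, 0.3547, 1.56474)  len=0.3579
  (v14,v0,v18) [+--] → (-0.3547, 0.3547, -1.517)–(-0.840601, 0.3547, -1.3591)  len=0.5109
  (v14,v18,v15) [+-+] → (-0.840601, 0.3547, -1.3591)–(-1.03217, 0.3547, -1.09538)  len=0.3260
  (v15,v18,v19) [+--] → (-1.03217, 0.3547, -1.09538)–(-1.45087, 0.3547, -0.5191)  len=0.7123
  (v15,v19,v16) [+-+] → (-1.45087, 0.3547, -0.5191)–(-1.45087, 0.3547, -0.193158)  len=0.3259
  (v16,v19,v20) [+--] → (-1.45087, 0.3547, -0.193158)–(-1.45087, 0.3547, 0.5191)  len=0.7123
  (v16,v20,v17) [+-+] → (-1.45087, 0.3547, 0.5191)–(-1.1409, 0.3547, 0.945776)  len=0.5274
  (v17,v20,v21) [+--] → (-1.1409, 0.3547, 0.945776)–(-0.840601, 0.3547, 1.3591)  len=0.5109
  (v17,v21,v5) [+--] → (-0.840601, 0.3547, 1.3591)–(-0.3547, 0.3547, 1.517)  len=0.5109

Chained into 1 loop(s):
  loop 1: 20 segments, perimeter = 9.7048
Total perimeter = 9.705


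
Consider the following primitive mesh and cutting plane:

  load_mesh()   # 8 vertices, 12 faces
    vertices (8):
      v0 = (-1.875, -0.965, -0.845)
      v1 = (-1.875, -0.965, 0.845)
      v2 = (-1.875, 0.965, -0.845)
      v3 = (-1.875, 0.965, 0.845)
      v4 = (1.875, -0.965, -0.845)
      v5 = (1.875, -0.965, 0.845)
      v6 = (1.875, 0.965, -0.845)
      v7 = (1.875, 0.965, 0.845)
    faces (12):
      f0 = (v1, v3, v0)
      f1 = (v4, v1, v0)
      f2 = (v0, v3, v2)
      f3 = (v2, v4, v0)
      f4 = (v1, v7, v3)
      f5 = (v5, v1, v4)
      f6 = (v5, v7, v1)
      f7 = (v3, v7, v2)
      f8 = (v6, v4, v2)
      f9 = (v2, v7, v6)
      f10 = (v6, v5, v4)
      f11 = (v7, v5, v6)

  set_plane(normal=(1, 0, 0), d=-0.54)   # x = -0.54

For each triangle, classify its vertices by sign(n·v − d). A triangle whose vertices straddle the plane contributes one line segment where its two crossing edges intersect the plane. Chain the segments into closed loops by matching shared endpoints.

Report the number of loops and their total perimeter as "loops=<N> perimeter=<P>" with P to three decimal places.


loops=1 perimeter=7.240

Straddling triangles (8 of 12):
  (v4,v1,v0) [+--] → (-0.54, -0.965, 0.24336)–(-0.54, -0.965, -0.845)  len=1.0884
  (v2,v4,v0) [-+-] → (-0.54, 0.27792, -0.845)–(-0.54, -0.965, -0.845)  len=1.2429
  (v1,v7,v3) [-+-] → (-0.54, -0.27792, 0.845)–(-0.54, 0.965, 0.845)  len=1.2429
  (v5,v1,v4) [+-+] → (-0.54, -0.965, 0.845)–(-0.54, -0.965, 0.24336)  len=0.6016
  (v5,v7,v1) [++-] → (-0.54, -0.27792, 0.845)–(-0.54, -0.965, 0.845)  len=0.6871
  (v3,v7,v2) [-+-] → (-0.54, 0.965, 0.845)–(-0.54, 0.965, -0.24336)  len=1.0884
  (v6,v4,v2) [++-] → (-0.54, 0.27792, -0.845)–(-0.54, 0.965, -0.845)  len=0.6871
  (v2,v7,v6) [-++] → (-0.54, 0.965, -0.24336)–(-0.54, 0.965, -0.845)  len=0.6016

Chained into 1 loop(s):
  loop 1: 8 segments, perimeter = 7.2400
Total perimeter = 7.240


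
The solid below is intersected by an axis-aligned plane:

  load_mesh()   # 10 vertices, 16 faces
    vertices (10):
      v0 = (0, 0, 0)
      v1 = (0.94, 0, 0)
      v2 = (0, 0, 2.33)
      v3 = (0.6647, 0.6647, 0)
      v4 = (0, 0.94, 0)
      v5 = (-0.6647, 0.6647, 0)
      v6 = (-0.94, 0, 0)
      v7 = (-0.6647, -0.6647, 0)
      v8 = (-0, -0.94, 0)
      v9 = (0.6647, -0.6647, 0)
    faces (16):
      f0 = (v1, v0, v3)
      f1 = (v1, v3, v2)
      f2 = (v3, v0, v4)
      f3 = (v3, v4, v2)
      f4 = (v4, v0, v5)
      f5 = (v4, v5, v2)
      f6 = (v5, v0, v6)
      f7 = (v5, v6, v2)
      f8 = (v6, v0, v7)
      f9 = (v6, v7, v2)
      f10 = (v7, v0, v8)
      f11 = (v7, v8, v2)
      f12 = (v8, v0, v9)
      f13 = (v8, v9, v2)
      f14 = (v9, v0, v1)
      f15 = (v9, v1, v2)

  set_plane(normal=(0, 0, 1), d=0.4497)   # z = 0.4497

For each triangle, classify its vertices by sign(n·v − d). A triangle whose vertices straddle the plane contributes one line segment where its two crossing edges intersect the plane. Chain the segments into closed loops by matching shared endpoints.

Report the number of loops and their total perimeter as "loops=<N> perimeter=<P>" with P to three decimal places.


Straddling triangles (8 of 16):
  (v1,v3,v2) [--+] → (0.53641, 0.53641, 0.4497)–(0.758576, 0, 0.4497)  len=0.5806
  (v3,v4,v2) [--+] → (0, 0.758576, 0.4497)–(0.53641, 0.53641, 0.4497)  len=0.5806
  (v4,v5,v2) [--+] → (-0.53641, 0.53641, 0.4497)–(0, 0.758576, 0.4497)  len=0.5806
  (v5,v6,v2) [--+] → (-0.758576, 0, 0.4497)–(-0.53641, 0.53641, 0.4497)  len=0.5806
  (v6,v7,v2) [--+] → (-0.53641, -0.53641, 0.4497)–(-0.758576, 0, 0.4497)  len=0.5806
  (v7,v8,v2) [--+] → (0, -0.758576, 0.4497)–(-0.53641, -0.53641, 0.4497)  len=0.5806
  (v8,v9,v2) [--+] → (0.53641, -0.53641, 0.4497)–(0, -0.758576, 0.4497)  len=0.5806
  (v9,v1,v2) [--+] → (0.758576, 0, 0.4497)–(0.53641, -0.53641, 0.4497)  len=0.5806

Chained into 1 loop(s):
  loop 1: 8 segments, perimeter = 4.6448
Total perimeter = 4.645

loops=1 perimeter=4.645


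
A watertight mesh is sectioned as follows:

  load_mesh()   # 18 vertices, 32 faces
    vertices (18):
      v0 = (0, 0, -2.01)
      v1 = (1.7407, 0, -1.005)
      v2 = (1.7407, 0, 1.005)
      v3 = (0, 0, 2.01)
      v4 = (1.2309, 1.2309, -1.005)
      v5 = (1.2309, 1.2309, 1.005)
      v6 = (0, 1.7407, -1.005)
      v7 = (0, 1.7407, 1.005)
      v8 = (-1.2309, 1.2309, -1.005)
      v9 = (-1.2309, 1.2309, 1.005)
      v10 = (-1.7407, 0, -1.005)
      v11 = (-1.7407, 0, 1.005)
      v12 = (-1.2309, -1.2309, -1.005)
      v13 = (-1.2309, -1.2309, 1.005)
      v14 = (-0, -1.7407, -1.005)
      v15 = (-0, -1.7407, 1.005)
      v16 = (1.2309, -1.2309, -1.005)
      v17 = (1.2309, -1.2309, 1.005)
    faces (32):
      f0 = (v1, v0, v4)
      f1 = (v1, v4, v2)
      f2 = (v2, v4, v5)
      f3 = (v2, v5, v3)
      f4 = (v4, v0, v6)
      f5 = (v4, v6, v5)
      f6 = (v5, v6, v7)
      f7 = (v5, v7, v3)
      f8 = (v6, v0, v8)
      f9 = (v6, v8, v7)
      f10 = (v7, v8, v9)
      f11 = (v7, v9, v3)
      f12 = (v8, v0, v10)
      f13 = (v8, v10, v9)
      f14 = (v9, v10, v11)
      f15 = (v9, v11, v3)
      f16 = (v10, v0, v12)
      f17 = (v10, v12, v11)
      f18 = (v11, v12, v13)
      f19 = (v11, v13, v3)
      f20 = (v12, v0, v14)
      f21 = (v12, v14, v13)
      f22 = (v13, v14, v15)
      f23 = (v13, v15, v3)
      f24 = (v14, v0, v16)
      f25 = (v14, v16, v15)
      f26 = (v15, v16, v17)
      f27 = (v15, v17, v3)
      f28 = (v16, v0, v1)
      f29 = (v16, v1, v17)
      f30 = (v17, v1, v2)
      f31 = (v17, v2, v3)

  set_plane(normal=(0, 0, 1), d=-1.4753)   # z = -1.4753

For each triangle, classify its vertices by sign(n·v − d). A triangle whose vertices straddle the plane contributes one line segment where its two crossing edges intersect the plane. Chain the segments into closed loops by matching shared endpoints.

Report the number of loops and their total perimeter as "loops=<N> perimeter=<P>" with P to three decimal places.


loops=1 perimeter=5.671

Straddling triangles (8 of 32):
  (v1,v0,v4) [+-+] → (0.926122, 0, -1.4753)–(0.654888, 0.654888, -1.4753)  len=0.7088
  (v4,v0,v6) [+-+] → (0.654888, 0.654888, -1.4753)–(0, 0.926122, -1.4753)  len=0.7088
  (v6,v0,v8) [+-+] → (0, 0.926122, -1.4753)–(-0.654888, 0.654888, -1.4753)  len=0.7088
  (v8,v0,v10) [+-+] → (-0.654888, 0.654888, -1.4753)–(-0.926122, 0, -1.4753)  len=0.7088
  (v10,v0,v12) [+-+] → (-0.926122, 0, -1.4753)–(-0.654888, -0.654888, -1.4753)  len=0.7088
  (v12,v0,v14) [+-+] → (-0.654888, -0.654888, -1.4753)–(0, -0.926122, -1.4753)  len=0.7088
  (v14,v0,v16) [+-+] → (0, -0.926122, -1.4753)–(0.654888, -0.654888, -1.4753)  len=0.7088
  (v16,v0,v1) [+-+] → (0.654888, -0.654888, -1.4753)–(0.926122, 0, -1.4753)  len=0.7088

Chained into 1 loop(s):
  loop 1: 8 segments, perimeter = 5.6707
Total perimeter = 5.671


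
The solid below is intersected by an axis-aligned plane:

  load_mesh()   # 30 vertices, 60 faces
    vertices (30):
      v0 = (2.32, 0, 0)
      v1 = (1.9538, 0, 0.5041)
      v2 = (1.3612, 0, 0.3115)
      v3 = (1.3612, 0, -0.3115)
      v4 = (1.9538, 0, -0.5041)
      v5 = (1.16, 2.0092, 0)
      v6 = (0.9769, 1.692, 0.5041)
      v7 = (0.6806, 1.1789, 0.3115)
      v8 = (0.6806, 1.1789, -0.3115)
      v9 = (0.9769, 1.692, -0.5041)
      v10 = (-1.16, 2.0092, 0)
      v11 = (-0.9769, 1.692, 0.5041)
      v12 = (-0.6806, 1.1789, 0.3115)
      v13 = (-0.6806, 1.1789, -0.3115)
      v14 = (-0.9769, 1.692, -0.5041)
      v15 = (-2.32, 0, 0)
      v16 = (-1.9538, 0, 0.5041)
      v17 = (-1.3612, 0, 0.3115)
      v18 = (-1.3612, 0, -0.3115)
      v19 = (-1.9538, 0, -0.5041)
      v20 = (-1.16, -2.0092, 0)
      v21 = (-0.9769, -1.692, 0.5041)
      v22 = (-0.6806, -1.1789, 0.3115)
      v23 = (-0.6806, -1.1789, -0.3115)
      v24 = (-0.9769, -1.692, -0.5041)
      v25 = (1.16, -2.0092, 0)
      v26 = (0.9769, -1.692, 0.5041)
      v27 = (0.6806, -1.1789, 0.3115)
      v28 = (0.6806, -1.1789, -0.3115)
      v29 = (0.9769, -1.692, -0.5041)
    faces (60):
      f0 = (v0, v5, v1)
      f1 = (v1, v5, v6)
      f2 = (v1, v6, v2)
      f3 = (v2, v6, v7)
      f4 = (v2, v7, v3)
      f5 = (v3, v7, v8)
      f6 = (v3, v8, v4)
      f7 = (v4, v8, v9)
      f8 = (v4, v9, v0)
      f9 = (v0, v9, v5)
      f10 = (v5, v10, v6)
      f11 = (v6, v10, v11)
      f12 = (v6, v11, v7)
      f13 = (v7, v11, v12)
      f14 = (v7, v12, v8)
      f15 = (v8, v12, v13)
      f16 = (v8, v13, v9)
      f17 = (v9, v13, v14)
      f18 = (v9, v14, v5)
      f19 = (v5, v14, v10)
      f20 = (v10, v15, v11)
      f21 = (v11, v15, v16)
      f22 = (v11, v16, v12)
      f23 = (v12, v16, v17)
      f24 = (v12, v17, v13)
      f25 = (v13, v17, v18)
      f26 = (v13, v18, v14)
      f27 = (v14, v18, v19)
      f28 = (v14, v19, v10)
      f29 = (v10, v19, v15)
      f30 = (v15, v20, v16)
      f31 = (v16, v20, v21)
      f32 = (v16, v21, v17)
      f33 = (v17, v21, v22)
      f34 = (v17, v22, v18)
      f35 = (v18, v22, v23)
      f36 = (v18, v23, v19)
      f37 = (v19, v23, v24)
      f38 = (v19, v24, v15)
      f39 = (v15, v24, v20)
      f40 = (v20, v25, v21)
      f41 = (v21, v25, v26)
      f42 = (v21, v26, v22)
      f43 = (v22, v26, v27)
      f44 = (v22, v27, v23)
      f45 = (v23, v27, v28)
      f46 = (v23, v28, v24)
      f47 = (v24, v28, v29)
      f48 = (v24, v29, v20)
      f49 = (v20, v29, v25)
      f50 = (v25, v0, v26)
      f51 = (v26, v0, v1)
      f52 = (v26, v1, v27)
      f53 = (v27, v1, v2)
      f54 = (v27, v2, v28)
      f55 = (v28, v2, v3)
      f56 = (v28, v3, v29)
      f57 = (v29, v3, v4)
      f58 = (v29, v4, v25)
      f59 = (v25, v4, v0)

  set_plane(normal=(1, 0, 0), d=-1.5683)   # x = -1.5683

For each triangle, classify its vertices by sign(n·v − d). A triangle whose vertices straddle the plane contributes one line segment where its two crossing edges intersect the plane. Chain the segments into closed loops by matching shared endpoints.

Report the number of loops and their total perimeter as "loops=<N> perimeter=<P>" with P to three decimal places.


loops=1 perimeter=5.958

Straddling triangles (14 of 60):
  (v10,v15,v11) [+-+] → (-1.5683, 1.302, 0)–(-1.5683, 0.946971, 0.282132)  len=0.4535
  (v11,v15,v16) [+--] → (-1.5683, 0.946971, 0.282132)–(-1.5683, 0.66769, 0.5041)  len=0.3567
  (v11,v16,v12) [+-+] → (-1.5683, 0.66769, 0.5041)–(-1.5683, 0.356948, 0.445784)  len=0.3162
  (v12,v16,v17) [+-+] → (-1.5683, 0.356948, 0.445784)–(-1.5683, 0, 0.378809)  len=0.3632
  (v14,v18,v19) [++-] → (-1.5683, 0, -0.378809)–(-1.5683, 0.66769, -0.5041)  len=0.6793
  (v14,v19,v10) [+-+] → (-1.5683, 0.66769, -0.5041)–(-1.5683, 0.975745, -0.25929)  len=0.3935
  (v10,v19,v15) [+--] → (-1.5683, 0.975745, -0.25929)–(-1.5683, 1.302, 0)  len=0.4167
  (v15,v20,v16) [-+-] → (-1.5683, -1.302, 0)–(-1.5683, -0.975745, 0.25929)  len=0.4167
  (v16,v20,v21) [-++] → (-1.5683, -0.975745, 0.25929)–(-1.5683, -0.66769, 0.5041)  len=0.3935
  (v16,v21,v17) [-++] → (-1.5683, -0.66769, 0.5041)–(-1.5683, 0, 0.378809)  len=0.6793
  (v18,v23,v19) [++-] → (-1.5683, -0.356948, -0.445784)–(-1.5683, 0, -0.378809)  len=0.3632
  (v19,v23,v24) [-++] → (-1.5683, -0.356948, -0.445784)–(-1.5683, -0.66769, -0.5041)  len=0.3162
  (v19,v24,v15) [-+-] → (-1.5683, -0.66769, -0.5041)–(-1.5683, -0.946971, -0.282132)  len=0.3567
  (v15,v24,v20) [-++] → (-1.5683, -0.946971, -0.282132)–(-1.5683, -1.302, 0)  len=0.4535

Chained into 1 loop(s):
  loop 1: 14 segments, perimeter = 5.9583
Total perimeter = 5.958


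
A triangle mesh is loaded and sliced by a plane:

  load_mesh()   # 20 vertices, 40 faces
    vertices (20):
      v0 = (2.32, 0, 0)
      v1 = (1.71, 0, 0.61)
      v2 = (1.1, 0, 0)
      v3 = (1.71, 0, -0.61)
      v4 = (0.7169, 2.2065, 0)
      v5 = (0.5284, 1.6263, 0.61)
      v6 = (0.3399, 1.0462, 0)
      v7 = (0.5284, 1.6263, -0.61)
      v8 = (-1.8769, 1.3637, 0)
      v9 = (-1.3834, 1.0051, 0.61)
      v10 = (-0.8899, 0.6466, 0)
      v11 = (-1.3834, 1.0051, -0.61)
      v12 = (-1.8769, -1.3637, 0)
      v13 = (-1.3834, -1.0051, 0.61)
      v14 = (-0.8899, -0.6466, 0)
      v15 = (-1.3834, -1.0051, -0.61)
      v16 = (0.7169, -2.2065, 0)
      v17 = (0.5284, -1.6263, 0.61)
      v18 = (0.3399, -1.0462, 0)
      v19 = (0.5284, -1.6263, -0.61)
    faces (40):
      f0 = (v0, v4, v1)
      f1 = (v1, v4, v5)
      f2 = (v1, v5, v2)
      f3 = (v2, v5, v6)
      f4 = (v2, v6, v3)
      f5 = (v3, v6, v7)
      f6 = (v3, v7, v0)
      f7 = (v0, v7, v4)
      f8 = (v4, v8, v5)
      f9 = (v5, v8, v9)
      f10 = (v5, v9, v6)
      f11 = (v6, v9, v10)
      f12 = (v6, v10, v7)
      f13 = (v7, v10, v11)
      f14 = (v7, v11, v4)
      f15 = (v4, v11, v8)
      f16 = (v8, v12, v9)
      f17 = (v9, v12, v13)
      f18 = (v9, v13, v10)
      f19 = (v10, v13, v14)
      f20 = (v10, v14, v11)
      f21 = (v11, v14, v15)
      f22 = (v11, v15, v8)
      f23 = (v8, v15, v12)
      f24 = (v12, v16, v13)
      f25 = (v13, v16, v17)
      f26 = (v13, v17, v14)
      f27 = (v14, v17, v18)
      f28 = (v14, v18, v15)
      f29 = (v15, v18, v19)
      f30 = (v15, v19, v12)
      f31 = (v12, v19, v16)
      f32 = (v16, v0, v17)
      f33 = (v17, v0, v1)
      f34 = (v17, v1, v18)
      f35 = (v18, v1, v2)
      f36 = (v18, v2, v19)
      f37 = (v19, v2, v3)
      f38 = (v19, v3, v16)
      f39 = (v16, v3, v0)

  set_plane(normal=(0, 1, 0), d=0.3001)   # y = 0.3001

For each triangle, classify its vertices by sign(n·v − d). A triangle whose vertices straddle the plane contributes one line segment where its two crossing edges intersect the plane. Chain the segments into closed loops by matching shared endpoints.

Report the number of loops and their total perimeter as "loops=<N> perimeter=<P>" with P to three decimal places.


loops=2 perimeter=6.589

Straddling triangles (16 of 40):
  (v0,v4,v1) [-+-] → (2.10197, 0.3001, 0)–(1.57493, 0.3001, 0.527036)  len=0.7453
  (v1,v4,v5) [-++] → (1.57493, 0.3001, 0.527036)–(1.49196, 0.3001, 0.61)  len=0.1173
  (v1,v5,v2) [-+-] → (1.49196, 0.3001, 0.61)–(0.994523, 0.3001, 0.112563)  len=0.7035
  (v2,v5,v6) [-++] → (0.994523, 0.3001, 0.112563)–(0.881967, 0.3001, 0)  len=0.1592
  (v2,v6,v3) [-+-] → (0.881967, 0.3001, 0)–(1.31699, 0.3001, -0.435023)  len=0.6152
  (v3,v6,v7) [-++] → (1.31699, 0.3001, -0.435023)–(1.49196, 0.3001, -0.61)  len=0.2475
  (v3,v7,v0) [-+-] → (1.49196, 0.3001, -0.61)–(1.9894, 0.3001, -0.112563)  len=0.7035
  (v0,v7,v4) [-++] → (1.9894, 0.3001, -0.112563)–(2.10197, 0.3001, 0)  len=0.1592
  (v8,v12,v9) [+-+] → (-1.8769, 0.3001, 0)–(-1.53028, 0.3001, 0.428452)  len=0.5511
  (v9,v12,v13) [+--] → (-1.53028, 0.3001, 0.428452)–(-1.3834, 0.3001, 0.61)  len=0.2335
  (v9,v13,v10) [+-+] → (-1.3834, 0.3001, 0.61)–(-0.993428, 0.3001, 0.127968)  len=0.6200
  (v10,v13,v14) [+--] → (-0.993428, 0.3001, 0.127968)–(-0.8899, 0.3001, 0)  len=0.1646
  (v10,v14,v11) [+-+] → (-0.8899, 0.3001, 0)–(-1.17276, 0.3001, -0.349632)  len=0.4497
  (v11,v14,v15) [+--] → (-1.17276, 0.3001, -0.349632)–(-1.3834, 0.3001, -0.61)  len=0.3349
  (v11,v15,v8) [+-+] → (-1.3834, 0.3001, -0.61)–(-1.65532, 0.3001, -0.273892)  len=0.4323
  (v8,v15,v12) [+--] → (-1.65532, 0.3001, -0.273892)–(-1.8769, 0.3001, 0)  len=0.3523

Chained into 2 loop(s):
  loop 1: 8 segments, perimeter = 3.4507
  loop 2: 8 segments, perimeter = 3.1385
Total perimeter = 6.589


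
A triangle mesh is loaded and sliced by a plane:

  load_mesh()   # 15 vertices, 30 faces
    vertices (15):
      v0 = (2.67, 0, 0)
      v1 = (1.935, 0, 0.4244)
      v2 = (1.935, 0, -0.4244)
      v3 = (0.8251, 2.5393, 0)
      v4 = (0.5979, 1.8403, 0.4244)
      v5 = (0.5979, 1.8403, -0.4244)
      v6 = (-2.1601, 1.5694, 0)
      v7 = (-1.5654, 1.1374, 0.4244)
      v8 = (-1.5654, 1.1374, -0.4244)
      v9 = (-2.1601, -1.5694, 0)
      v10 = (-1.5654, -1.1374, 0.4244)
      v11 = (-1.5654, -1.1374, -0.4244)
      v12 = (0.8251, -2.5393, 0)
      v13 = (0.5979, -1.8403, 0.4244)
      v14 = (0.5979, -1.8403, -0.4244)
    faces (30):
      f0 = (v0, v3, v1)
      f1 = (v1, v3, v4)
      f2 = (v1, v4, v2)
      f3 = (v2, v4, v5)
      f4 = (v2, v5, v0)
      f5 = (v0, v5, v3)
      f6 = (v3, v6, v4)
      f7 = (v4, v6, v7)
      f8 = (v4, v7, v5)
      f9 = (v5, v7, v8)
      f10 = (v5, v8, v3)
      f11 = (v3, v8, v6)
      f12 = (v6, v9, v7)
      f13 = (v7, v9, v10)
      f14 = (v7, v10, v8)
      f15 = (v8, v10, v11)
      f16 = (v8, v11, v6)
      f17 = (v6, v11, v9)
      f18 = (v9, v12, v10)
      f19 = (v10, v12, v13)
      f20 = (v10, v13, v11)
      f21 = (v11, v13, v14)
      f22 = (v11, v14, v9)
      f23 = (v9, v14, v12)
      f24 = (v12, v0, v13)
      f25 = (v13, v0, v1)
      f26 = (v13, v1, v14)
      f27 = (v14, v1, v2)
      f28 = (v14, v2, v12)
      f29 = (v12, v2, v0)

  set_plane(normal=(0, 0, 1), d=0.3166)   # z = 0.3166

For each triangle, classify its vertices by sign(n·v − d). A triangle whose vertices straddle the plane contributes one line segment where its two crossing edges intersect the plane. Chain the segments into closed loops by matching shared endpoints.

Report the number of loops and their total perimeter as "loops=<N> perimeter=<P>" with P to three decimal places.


Straddling triangles (20 of 30):
  (v0,v3,v1) [--+] → (1.65308, 0.644997, 0.3166)–(2.12169, 0, 0.3166)  len=0.7973
  (v1,v3,v4) [+-+] → (1.65308, 0.644997, 0.3166)–(0.65561, 2.01785, 0.3166)  len=1.6970
  (v1,v4,v2) [++-] → (0.767715, 1.60658, 0.3166)–(1.935, 0, 0.3166)  len=1.9859
  (v2,v4,v5) [-+-] → (0.767715, 1.60658, 0.3166)–(0.5979, 1.8403, 0.3166)  len=0.2889
  (v3,v6,v4) [--+] → (-0.102648, 1.77149, 0.3166)–(0.65561, 2.01785, 0.3166)  len=0.7973
  (v4,v6,v7) [+-+] → (-0.102648, 1.77149, 0.3166)–(-1.71646, 1.24713, 0.3166)  len=1.6969
  (v4,v7,v5) [++-] → (-1.29065, 1.22667, 0.3166)–(0.5979, 1.8403, 0.3166)  len=1.9857
  (v5,v7,v8) [-+-] → (-1.29065, 1.22667, 0.3166)–(-1.5654, 1.1374, 0.3166)  len=0.2889
  (v6,v9,v7) [--+] → (-1.71646, 0.449857, 0.3166)–(-1.71646, 1.24713, 0.3166)  len=0.7973
  (v7,v9,v10) [+-+] → (-1.71646, 0.449857, 0.3166)–(-1.71646, -1.24713, 0.3166)  len=1.6970
  (v7,v10,v8) [++-] → (-1.5654, -0.848494, 0.3166)–(-1.5654, 1.1374, 0.3166)  len=1.9859
  (v8,v10,v11) [-+-] → (-1.5654, -0.848494, 0.3166)–(-1.5654, -1.1374, 0.3166)  len=0.2889
  (v9,v12,v10) [--+] → (-0.958199, -1.49349, 0.3166)–(-1.71646, -1.24713, 0.3166)  len=0.7973
  (v10,v12,v13) [+-+] → (-0.958199, -1.49349, 0.3166)–(0.65561, -2.01785, 0.3166)  len=1.6969
  (v10,v13,v11) [++-] → (0.323155, -1.75103, 0.3166)–(-1.5654, -1.1374, 0.3166)  len=1.9857
  (v11,v13,v14) [-+-] → (0.323155, -1.75103, 0.3166)–(0.5979, -1.8403, 0.3166)  len=0.2889
  (v12,v0,v13) [--+] → (1.12423, -1.37285, 0.3166)–(0.65561, -2.01785, 0.3166)  len=0.7973
  (v13,v0,v1) [+-+] → (1.12423, -1.37285, 0.3166)–(2.12169, 0, 0.3166)  len=1.6970
  (v13,v1,v14) [++-] → (1.76518, -0.233723, 0.3166)–(0.5979, -1.8403, 0.3166)  len=1.9859
  (v14,v1,v2) [-+-] → (1.76518, -0.233723, 0.3166)–(1.935, 0, 0.3166)  len=0.2889

Chained into 2 loop(s):
  loop 1: 10 segments, perimeter = 12.4710
  loop 2: 10 segments, perimeter = 11.3736
Total perimeter = 23.845

loops=2 perimeter=23.845


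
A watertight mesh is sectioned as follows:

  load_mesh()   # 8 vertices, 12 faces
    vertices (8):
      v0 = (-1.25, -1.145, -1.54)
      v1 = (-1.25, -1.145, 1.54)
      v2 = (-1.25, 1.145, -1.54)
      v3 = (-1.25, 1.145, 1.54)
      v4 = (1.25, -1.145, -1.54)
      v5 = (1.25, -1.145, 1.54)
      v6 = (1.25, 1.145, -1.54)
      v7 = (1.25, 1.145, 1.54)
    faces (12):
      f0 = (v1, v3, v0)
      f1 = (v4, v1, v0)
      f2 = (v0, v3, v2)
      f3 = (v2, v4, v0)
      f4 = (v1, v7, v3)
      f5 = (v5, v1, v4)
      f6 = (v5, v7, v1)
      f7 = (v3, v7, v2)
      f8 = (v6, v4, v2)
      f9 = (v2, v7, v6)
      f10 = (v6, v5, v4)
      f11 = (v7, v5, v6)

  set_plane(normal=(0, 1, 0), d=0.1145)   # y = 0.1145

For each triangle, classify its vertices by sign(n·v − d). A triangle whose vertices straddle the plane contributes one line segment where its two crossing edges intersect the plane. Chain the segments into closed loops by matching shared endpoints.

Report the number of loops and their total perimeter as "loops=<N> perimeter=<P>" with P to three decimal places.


Straddling triangles (8 of 12):
  (v1,v3,v0) [-+-] → (-1.25, 0.1145, 1.54)–(-1.25, 0.1145, 0.154)  len=1.3860
  (v0,v3,v2) [-++] → (-1.25, 0.1145, 0.154)–(-1.25, 0.1145, -1.54)  len=1.6940
  (v2,v4,v0) [+--] → (-0.125, 0.1145, -1.54)–(-1.25, 0.1145, -1.54)  len=1.1250
  (v1,v7,v3) [-++] → (0.125, 0.1145, 1.54)–(-1.25, 0.1145, 1.54)  len=1.3750
  (v5,v7,v1) [-+-] → (1.25, 0.1145, 1.54)–(0.125, 0.1145, 1.54)  len=1.1250
  (v6,v4,v2) [+-+] → (1.25, 0.1145, -1.54)–(-0.125, 0.1145, -1.54)  len=1.3750
  (v6,v5,v4) [+--] → (1.25, 0.1145, -0.154)–(1.25, 0.1145, -1.54)  len=1.3860
  (v7,v5,v6) [+-+] → (1.25, 0.1145, 1.54)–(1.25, 0.1145, -0.154)  len=1.6940

Chained into 1 loop(s):
  loop 1: 8 segments, perimeter = 11.1600
Total perimeter = 11.160

loops=1 perimeter=11.160


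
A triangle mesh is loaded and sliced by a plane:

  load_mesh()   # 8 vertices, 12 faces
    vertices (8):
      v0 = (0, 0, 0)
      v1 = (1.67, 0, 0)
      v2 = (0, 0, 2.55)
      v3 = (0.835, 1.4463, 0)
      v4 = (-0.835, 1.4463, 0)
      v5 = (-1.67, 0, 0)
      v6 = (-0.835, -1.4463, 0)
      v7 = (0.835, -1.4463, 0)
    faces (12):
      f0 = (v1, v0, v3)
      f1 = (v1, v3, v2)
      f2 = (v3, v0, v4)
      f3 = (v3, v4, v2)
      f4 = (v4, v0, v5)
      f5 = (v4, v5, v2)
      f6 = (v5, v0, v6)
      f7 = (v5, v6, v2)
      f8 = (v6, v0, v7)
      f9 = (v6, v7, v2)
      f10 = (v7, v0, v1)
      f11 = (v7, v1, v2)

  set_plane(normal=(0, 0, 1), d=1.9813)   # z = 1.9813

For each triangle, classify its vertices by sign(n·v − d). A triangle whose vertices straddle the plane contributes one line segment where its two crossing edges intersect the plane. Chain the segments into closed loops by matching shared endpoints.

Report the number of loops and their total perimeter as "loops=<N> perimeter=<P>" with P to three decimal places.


loops=1 perimeter=2.235

Straddling triangles (6 of 12):
  (v1,v3,v2) [--+] → (0.186221, 0.322553, 1.9813)–(0.372443, 0, 1.9813)  len=0.3725
  (v3,v4,v2) [--+] → (-0.186221, 0.322553, 1.9813)–(0.186221, 0.322553, 1.9813)  len=0.3724
  (v4,v5,v2) [--+] → (-0.372443, 0, 1.9813)–(-0.186221, 0.322553, 1.9813)  len=0.3725
  (v5,v6,v2) [--+] → (-0.186221, -0.322553, 1.9813)–(-0.372443, 0, 1.9813)  len=0.3725
  (v6,v7,v2) [--+] → (0.186221, -0.322553, 1.9813)–(-0.186221, -0.322553, 1.9813)  len=0.3724
  (v7,v1,v2) [--+] → (0.372443, 0, 1.9813)–(0.186221, -0.322553, 1.9813)  len=0.3725

Chained into 1 loop(s):
  loop 1: 6 segments, perimeter = 2.2347
Total perimeter = 2.235


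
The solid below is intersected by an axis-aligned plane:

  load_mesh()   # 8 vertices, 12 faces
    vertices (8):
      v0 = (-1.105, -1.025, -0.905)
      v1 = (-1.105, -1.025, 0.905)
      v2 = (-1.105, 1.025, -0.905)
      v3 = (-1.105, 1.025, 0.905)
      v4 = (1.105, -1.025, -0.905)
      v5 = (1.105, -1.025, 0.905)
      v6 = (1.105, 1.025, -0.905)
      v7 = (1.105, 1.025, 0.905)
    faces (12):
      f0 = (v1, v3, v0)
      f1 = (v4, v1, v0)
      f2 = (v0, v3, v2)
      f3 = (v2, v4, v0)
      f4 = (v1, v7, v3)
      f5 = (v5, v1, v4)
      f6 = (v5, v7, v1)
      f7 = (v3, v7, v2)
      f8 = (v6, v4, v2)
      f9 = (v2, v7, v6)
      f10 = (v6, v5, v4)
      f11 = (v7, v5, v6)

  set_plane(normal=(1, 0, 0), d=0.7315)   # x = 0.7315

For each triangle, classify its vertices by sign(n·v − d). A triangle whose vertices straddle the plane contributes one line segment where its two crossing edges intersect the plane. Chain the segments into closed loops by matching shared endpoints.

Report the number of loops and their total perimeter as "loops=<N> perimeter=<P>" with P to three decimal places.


Straddling triangles (8 of 12):
  (v4,v1,v0) [+--] → (0.7315, -1.025, -0.599102)–(0.7315, -1.025, -0.905)  len=0.3059
  (v2,v4,v0) [-+-] → (0.7315, -0.678541, -0.905)–(0.7315, -1.025, -0.905)  len=0.3465
  (v1,v7,v3) [-+-] → (0.7315, 0.678541, 0.905)–(0.7315, 1.025, 0.905)  len=0.3465
  (v5,v1,v4) [+-+] → (0.7315, -1.025, 0.905)–(0.7315, -1.025, -0.599102)  len=1.5041
  (v5,v7,v1) [++-] → (0.7315, 0.678541, 0.905)–(0.7315, -1.025, 0.905)  len=1.7035
  (v3,v7,v2) [-+-] → (0.7315, 1.025, 0.905)–(0.7315, 1.025, 0.599102)  len=0.3059
  (v6,v4,v2) [++-] → (0.7315, -0.678541, -0.905)–(0.7315, 1.025, -0.905)  len=1.7035
  (v2,v7,v6) [-++] → (0.7315, 1.025, 0.599102)–(0.7315, 1.025, -0.905)  len=1.5041

Chained into 1 loop(s):
  loop 1: 8 segments, perimeter = 7.7200
Total perimeter = 7.720

loops=1 perimeter=7.720


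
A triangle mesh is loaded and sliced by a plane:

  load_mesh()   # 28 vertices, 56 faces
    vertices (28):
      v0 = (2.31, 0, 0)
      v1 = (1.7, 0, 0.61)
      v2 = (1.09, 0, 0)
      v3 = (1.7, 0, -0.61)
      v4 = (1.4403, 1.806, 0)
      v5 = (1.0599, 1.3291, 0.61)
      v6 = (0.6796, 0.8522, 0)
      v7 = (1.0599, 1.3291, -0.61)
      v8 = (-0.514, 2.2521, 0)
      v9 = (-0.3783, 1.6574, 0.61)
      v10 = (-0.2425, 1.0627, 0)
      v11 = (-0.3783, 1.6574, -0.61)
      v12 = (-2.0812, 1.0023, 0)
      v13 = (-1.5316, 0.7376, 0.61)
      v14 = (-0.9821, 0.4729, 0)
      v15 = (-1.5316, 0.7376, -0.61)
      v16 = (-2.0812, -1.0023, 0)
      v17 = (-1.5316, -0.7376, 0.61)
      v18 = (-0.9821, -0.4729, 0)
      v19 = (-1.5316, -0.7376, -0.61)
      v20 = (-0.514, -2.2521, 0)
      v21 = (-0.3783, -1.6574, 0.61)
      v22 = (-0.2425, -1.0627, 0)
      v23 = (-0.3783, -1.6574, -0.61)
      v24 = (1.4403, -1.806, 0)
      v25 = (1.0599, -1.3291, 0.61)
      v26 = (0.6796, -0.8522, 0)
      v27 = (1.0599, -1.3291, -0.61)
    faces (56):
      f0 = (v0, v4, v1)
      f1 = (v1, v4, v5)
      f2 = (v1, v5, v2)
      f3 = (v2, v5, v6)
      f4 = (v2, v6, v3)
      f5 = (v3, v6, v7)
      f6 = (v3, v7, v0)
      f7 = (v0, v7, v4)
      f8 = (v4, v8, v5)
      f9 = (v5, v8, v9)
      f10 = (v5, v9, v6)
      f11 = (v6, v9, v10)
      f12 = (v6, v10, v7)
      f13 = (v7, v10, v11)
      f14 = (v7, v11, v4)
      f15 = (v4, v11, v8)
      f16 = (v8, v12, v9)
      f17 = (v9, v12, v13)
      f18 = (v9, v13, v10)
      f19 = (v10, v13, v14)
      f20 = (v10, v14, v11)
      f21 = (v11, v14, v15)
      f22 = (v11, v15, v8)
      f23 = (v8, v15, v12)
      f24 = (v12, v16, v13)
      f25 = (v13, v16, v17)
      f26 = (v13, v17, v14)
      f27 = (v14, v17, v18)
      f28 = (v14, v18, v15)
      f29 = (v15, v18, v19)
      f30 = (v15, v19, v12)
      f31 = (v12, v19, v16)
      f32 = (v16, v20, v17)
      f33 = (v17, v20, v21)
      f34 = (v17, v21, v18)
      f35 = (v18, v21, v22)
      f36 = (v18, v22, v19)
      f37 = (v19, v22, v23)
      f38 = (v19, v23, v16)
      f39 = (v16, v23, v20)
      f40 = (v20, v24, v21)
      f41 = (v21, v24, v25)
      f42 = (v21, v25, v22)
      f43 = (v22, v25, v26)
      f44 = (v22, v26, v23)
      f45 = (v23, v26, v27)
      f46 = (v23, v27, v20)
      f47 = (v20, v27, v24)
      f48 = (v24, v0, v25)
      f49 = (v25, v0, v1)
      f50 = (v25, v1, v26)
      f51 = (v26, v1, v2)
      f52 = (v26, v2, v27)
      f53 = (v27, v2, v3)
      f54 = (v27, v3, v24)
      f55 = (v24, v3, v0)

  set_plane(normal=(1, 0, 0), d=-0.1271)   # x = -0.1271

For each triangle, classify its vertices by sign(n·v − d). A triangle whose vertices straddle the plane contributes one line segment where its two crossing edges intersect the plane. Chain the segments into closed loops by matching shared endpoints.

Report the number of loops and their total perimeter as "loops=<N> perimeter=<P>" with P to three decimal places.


loops=2 perimeter=6.645

Straddling triangles (16 of 56):
  (v4,v8,v5) [+-+] → (-0.1271, 2.16378, 0)–(-0.1271, 2.02521, 0.149952)  len=0.2042
  (v5,v8,v9) [+--] → (-0.1271, 2.02521, 0.149952)–(-0.1271, 1.60006, 0.61)  len=0.6264
  (v5,v9,v6) [+-+] → (-0.1271, 1.60006, 0.61)–(-0.1271, 1.4662, 0.465155)  len=0.1972
  (v6,v9,v10) [+--] → (-0.1271, 1.4662, 0.465155)–(-0.1271, 1.03636, 0)  len=0.6334
  (v6,v10,v7) [+-+] → (-0.1271, 1.03636, 0)–(-0.1271, 1.0863, -0.0540494)  len=0.0736
  (v7,v10,v11) [+--] → (-0.1271, 1.0863, -0.0540494)–(-0.1271, 1.60006, -0.61)  len=0.7570
  (v7,v11,v4) [+-+] → (-0.1271, 1.60006, -0.61)–(-0.1271, 1.67793, -0.525742)  len=0.1147
  (v4,v11,v8) [+--] → (-0.1271, 1.67793, -0.525742)–(-0.1271, 2.16378, 0)  len=0.7159
  (v20,v24,v21) [-+-] → (-0.1271, -2.16378, 0)–(-0.1271, -1.67793, 0.525742)  len=0.7159
  (v21,v24,v25) [-++] → (-0.1271, -1.67793, 0.525742)–(-0.1271, -1.60006, 0.61)  len=0.1147
  (v21,v25,v22) [-+-] → (-0.1271, -1.60006, 0.61)–(-0.1271, -1.0863, 0.0540494)  len=0.7570
  (v22,v25,v26) [-++] → (-0.1271, -1.0863, 0.0540494)–(-0.1271, -1.03636, 0)  len=0.0736
  (v22,v26,v23) [-+-] → (-0.1271, -1.03636, 0)–(-0.1271, -1.4662, -0.465155)  len=0.6334
  (v23,v26,v27) [-++] → (-0.1271, -1.4662, -0.465155)–(-0.1271, -1.60006, -0.61)  len=0.1972
  (v23,v27,v20) [-+-] → (-0.1271, -1.60006, -0.61)–(-0.1271, -2.02521, -0.149952)  len=0.6264
  (v20,v27,v24) [-++] → (-0.1271, -2.02521, -0.149952)–(-0.1271, -2.16378, 0)  len=0.2042

Chained into 2 loop(s):
  loop 1: 8 segments, perimeter = 3.3223
  loop 2: 8 segments, perimeter = 3.3223
Total perimeter = 6.645


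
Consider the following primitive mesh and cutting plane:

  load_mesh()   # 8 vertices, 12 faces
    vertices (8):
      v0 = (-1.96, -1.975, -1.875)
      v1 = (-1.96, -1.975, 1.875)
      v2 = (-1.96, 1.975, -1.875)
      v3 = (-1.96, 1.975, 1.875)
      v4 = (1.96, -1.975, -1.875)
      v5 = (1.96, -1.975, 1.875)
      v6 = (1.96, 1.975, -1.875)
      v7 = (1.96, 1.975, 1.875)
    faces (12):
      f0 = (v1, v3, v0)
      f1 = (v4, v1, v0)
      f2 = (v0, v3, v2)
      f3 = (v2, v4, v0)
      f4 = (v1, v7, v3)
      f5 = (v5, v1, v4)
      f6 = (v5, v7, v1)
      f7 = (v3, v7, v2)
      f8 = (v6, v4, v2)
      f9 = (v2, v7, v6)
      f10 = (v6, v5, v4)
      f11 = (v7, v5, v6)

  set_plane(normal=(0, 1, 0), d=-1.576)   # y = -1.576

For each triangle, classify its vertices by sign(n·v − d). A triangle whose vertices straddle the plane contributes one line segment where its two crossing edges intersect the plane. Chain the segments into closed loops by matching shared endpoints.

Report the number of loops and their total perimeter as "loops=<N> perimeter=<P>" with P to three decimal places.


Straddling triangles (8 of 12):
  (v1,v3,v0) [-+-] → (-1.96, -1.576, 1.875)–(-1.96, -1.576, -1.4962)  len=3.3712
  (v0,v3,v2) [-++] → (-1.96, -1.576, -1.4962)–(-1.96, -1.576, -1.875)  len=0.3788
  (v2,v4,v0) [+--] → (1.56403, -1.576, -1.875)–(-1.96, -1.576, -1.875)  len=3.5240
  (v1,v7,v3) [-++] → (-1.56403, -1.576, 1.875)–(-1.96, -1.576, 1.875)  len=0.3960
  (v5,v7,v1) [-+-] → (1.96, -1.576, 1.875)–(-1.56403, -1.576, 1.875)  len=3.5240
  (v6,v4,v2) [+-+] → (1.96, -1.576, -1.875)–(1.56403, -1.576, -1.875)  len=0.3960
  (v6,v5,v4) [+--] → (1.96, -1.576, 1.4962)–(1.96, -1.576, -1.875)  len=3.3712
  (v7,v5,v6) [+-+] → (1.96, -1.576, 1.875)–(1.96, -1.576, 1.4962)  len=0.3788

Chained into 1 loop(s):
  loop 1: 8 segments, perimeter = 15.3400
Total perimeter = 15.340

loops=1 perimeter=15.340


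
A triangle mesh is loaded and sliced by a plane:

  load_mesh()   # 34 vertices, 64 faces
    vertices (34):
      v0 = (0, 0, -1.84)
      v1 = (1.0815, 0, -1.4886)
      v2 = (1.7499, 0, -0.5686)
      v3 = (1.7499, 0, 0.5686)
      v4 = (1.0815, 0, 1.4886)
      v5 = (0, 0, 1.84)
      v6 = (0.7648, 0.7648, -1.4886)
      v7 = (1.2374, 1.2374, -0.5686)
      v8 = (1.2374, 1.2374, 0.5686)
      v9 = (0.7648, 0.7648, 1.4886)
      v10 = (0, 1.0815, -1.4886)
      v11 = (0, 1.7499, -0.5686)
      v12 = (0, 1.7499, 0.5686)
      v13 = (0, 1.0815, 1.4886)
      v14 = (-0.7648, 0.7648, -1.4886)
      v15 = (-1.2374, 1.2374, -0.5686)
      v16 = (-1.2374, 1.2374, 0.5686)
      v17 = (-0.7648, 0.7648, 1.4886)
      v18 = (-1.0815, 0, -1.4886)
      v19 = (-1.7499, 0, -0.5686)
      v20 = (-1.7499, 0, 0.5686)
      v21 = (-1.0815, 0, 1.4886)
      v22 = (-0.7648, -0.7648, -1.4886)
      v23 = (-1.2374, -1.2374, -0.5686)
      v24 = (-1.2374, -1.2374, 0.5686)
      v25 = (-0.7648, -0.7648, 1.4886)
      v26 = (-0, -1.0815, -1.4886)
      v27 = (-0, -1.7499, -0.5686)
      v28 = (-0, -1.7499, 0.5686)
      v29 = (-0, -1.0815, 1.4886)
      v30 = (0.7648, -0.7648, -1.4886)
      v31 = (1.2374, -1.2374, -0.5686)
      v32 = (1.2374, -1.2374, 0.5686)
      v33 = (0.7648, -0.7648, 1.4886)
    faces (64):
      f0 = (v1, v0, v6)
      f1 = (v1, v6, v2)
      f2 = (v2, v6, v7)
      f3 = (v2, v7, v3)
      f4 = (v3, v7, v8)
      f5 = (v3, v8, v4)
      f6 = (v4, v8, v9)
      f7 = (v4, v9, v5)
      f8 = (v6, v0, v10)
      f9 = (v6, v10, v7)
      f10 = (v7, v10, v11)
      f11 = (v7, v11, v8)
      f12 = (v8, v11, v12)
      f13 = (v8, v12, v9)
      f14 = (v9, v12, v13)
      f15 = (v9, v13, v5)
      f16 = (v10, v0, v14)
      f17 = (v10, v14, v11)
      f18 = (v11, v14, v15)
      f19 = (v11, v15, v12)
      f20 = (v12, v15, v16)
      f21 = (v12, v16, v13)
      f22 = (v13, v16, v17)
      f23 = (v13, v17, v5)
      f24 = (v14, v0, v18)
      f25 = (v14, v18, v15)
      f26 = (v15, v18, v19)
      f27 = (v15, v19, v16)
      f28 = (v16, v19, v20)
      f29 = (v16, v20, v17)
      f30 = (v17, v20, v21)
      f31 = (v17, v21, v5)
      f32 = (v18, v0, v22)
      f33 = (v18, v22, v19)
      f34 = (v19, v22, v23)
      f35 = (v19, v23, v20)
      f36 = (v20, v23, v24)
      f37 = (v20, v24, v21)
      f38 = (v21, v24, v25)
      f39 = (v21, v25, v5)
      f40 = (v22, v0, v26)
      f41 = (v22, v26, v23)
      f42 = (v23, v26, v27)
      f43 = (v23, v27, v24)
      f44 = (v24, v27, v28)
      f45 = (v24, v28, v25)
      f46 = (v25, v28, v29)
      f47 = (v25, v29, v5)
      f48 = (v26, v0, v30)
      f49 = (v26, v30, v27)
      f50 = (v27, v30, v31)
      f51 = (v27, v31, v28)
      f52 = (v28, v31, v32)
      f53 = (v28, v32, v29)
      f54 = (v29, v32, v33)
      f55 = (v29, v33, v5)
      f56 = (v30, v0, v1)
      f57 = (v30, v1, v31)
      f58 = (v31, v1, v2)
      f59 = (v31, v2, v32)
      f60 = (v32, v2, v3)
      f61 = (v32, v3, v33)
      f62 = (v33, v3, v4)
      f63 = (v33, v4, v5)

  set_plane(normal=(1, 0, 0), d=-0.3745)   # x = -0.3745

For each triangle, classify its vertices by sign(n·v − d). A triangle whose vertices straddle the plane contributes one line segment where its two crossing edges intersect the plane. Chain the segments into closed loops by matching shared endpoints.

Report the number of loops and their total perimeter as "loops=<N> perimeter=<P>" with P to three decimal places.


Straddling triangles (20 of 64):
  (v10,v0,v14) [++-] → (-0.3745, 0.3745, -1.66793)–(-0.3745, 0.926421, -1.4886)  len=0.5803
  (v10,v14,v11) [+-+] → (-0.3745, 0.926421, -1.4886)–(-0.3745, 1.26753, -1.0191)  len=0.5803
  (v11,v14,v15) [+--] → (-0.3745, 1.26753, -1.0191)–(-0.3745, 1.59479, -0.5686)  len=0.5568
  (v11,v15,v12) [+-+] → (-0.3745, 1.59479, -0.5686)–(-0.3745, 1.59479, 0.224426)  len=0.7930
  (v12,v15,v16) [+--] → (-0.3745, 1.59479, 0.224426)–(-0.3745, 1.59479, 0.5686)  len=0.3442
  (v12,v16,v13) [+-+] → (-0.3745, 1.59479, 0.5686)–(-0.3745, 1.12868, 1.21016)  len=0.7930
  (v13,v16,v17) [+--] → (-0.3745, 1.12868, 1.21016)–(-0.3745, 0.926421, 1.4886)  len=0.3441
  (v13,v17,v5) [+-+] → (-0.3745, 0.926421, 1.4886)–(-0.3745, 0.3745, 1.66793)  len=0.5803
  (v14,v0,v18) [-+-] → (-0.3745, 0.3745, -1.66793)–(-0.3745, 0, -1.71832)  len=0.3779
  (v17,v21,v5) [--+] → (-0.3745, 0, 1.71832)–(-0.3745, 0.3745, 1.66793)  len=0.3779
  (v18,v0,v22) [-+-] → (-0.3745, 0, -1.71832)–(-0.3745, -0.3745, -1.66793)  len=0.3779
  (v21,v25,v5) [--+] → (-0.3745, -0.3745, 1.66793)–(-0.3745, 0, 1.71832)  len=0.3779
  (v22,v0,v26) [-++] → (-0.3745, -0.3745, -1.66793)–(-0.3745, -0.926421, -1.4886)  len=0.5803
  (v22,v26,v23) [-+-] → (-0.3745, -0.926421, -1.4886)–(-0.3745, -1.12868, -1.21016)  len=0.3441
  (v23,v26,v27) [-++] → (-0.3745, -1.12868, -1.21016)–(-0.3745, -1.59479, -0.5686)  len=0.7930
  (v23,v27,v24) [-+-] → (-0.3745, -1.59479, -0.5686)–(-0.3745, -1.59479, -0.224426)  len=0.3442
  (v24,v27,v28) [-++] → (-0.3745, -1.59479, -0.224426)–(-0.3745, -1.59479, 0.5686)  len=0.7930
  (v24,v28,v25) [-+-] → (-0.3745, -1.59479, 0.5686)–(-0.3745, -1.26753, 1.0191)  len=0.5568
  (v25,v28,v29) [-++] → (-0.3745, -1.26753, 1.0191)–(-0.3745, -0.926421, 1.4886)  len=0.5803
  (v25,v29,v5) [-++] → (-0.3745, -0.926421, 1.4886)–(-0.3745, -0.3745, 1.66793)  len=0.5803

Chained into 1 loop(s):
  loop 1: 20 segments, perimeter = 10.6558
Total perimeter = 10.656

loops=1 perimeter=10.656
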